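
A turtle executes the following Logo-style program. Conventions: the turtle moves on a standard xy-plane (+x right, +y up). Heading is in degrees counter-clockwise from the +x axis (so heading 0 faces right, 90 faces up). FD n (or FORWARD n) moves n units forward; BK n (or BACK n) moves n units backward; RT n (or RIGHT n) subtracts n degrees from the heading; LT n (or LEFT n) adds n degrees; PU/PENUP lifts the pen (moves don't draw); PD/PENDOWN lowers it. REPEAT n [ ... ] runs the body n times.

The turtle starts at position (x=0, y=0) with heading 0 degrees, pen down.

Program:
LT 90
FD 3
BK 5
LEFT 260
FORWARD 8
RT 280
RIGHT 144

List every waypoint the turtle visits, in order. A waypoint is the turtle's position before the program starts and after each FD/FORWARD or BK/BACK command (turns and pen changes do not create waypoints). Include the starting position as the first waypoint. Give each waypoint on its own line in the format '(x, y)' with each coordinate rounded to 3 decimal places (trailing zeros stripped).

Executing turtle program step by step:
Start: pos=(0,0), heading=0, pen down
LT 90: heading 0 -> 90
FD 3: (0,0) -> (0,3) [heading=90, draw]
BK 5: (0,3) -> (0,-2) [heading=90, draw]
LT 260: heading 90 -> 350
FD 8: (0,-2) -> (7.878,-3.389) [heading=350, draw]
RT 280: heading 350 -> 70
RT 144: heading 70 -> 286
Final: pos=(7.878,-3.389), heading=286, 3 segment(s) drawn
Waypoints (4 total):
(0, 0)
(0, 3)
(0, -2)
(7.878, -3.389)

Answer: (0, 0)
(0, 3)
(0, -2)
(7.878, -3.389)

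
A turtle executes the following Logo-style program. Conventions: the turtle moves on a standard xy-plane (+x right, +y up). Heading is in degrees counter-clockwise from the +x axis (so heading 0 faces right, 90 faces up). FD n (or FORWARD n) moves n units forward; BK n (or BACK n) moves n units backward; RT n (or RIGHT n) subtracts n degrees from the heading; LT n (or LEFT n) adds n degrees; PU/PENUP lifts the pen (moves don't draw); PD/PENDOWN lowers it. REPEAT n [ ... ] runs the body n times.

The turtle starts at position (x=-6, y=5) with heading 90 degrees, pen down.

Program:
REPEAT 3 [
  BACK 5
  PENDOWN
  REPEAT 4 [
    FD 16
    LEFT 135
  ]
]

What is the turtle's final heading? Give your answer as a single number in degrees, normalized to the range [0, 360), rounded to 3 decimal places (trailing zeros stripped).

Executing turtle program step by step:
Start: pos=(-6,5), heading=90, pen down
REPEAT 3 [
  -- iteration 1/3 --
  BK 5: (-6,5) -> (-6,0) [heading=90, draw]
  PD: pen down
  REPEAT 4 [
    -- iteration 1/4 --
    FD 16: (-6,0) -> (-6,16) [heading=90, draw]
    LT 135: heading 90 -> 225
    -- iteration 2/4 --
    FD 16: (-6,16) -> (-17.314,4.686) [heading=225, draw]
    LT 135: heading 225 -> 0
    -- iteration 3/4 --
    FD 16: (-17.314,4.686) -> (-1.314,4.686) [heading=0, draw]
    LT 135: heading 0 -> 135
    -- iteration 4/4 --
    FD 16: (-1.314,4.686) -> (-12.627,16) [heading=135, draw]
    LT 135: heading 135 -> 270
  ]
  -- iteration 2/3 --
  BK 5: (-12.627,16) -> (-12.627,21) [heading=270, draw]
  PD: pen down
  REPEAT 4 [
    -- iteration 1/4 --
    FD 16: (-12.627,21) -> (-12.627,5) [heading=270, draw]
    LT 135: heading 270 -> 45
    -- iteration 2/4 --
    FD 16: (-12.627,5) -> (-1.314,16.314) [heading=45, draw]
    LT 135: heading 45 -> 180
    -- iteration 3/4 --
    FD 16: (-1.314,16.314) -> (-17.314,16.314) [heading=180, draw]
    LT 135: heading 180 -> 315
    -- iteration 4/4 --
    FD 16: (-17.314,16.314) -> (-6,5) [heading=315, draw]
    LT 135: heading 315 -> 90
  ]
  -- iteration 3/3 --
  BK 5: (-6,5) -> (-6,0) [heading=90, draw]
  PD: pen down
  REPEAT 4 [
    -- iteration 1/4 --
    FD 16: (-6,0) -> (-6,16) [heading=90, draw]
    LT 135: heading 90 -> 225
    -- iteration 2/4 --
    FD 16: (-6,16) -> (-17.314,4.686) [heading=225, draw]
    LT 135: heading 225 -> 0
    -- iteration 3/4 --
    FD 16: (-17.314,4.686) -> (-1.314,4.686) [heading=0, draw]
    LT 135: heading 0 -> 135
    -- iteration 4/4 --
    FD 16: (-1.314,4.686) -> (-12.627,16) [heading=135, draw]
    LT 135: heading 135 -> 270
  ]
]
Final: pos=(-12.627,16), heading=270, 15 segment(s) drawn

Answer: 270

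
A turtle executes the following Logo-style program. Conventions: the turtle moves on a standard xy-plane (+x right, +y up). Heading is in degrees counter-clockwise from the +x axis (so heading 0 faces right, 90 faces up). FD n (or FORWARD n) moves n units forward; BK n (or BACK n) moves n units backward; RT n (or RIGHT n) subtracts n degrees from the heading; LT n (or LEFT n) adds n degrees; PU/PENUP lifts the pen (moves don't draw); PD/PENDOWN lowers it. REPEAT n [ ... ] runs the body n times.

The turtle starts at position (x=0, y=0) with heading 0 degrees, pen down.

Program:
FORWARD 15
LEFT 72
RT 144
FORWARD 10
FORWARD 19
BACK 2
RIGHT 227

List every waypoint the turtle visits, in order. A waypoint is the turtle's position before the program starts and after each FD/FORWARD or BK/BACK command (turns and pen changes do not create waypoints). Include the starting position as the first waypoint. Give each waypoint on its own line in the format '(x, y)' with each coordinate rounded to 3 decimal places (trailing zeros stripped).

Answer: (0, 0)
(15, 0)
(18.09, -9.511)
(23.961, -27.581)
(23.343, -25.679)

Derivation:
Executing turtle program step by step:
Start: pos=(0,0), heading=0, pen down
FD 15: (0,0) -> (15,0) [heading=0, draw]
LT 72: heading 0 -> 72
RT 144: heading 72 -> 288
FD 10: (15,0) -> (18.09,-9.511) [heading=288, draw]
FD 19: (18.09,-9.511) -> (23.961,-27.581) [heading=288, draw]
BK 2: (23.961,-27.581) -> (23.343,-25.679) [heading=288, draw]
RT 227: heading 288 -> 61
Final: pos=(23.343,-25.679), heading=61, 4 segment(s) drawn
Waypoints (5 total):
(0, 0)
(15, 0)
(18.09, -9.511)
(23.961, -27.581)
(23.343, -25.679)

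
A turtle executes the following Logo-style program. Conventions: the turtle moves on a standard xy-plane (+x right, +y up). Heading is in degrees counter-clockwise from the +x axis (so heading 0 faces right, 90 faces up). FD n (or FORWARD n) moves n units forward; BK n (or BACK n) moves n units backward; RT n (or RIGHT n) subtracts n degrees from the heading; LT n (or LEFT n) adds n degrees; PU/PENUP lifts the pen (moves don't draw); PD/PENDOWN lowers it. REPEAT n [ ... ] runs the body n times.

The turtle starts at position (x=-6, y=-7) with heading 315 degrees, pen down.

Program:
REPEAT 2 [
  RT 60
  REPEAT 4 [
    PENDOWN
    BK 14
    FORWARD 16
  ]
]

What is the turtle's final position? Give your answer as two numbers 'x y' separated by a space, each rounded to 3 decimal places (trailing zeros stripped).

Answer: -15.798 -16.798

Derivation:
Executing turtle program step by step:
Start: pos=(-6,-7), heading=315, pen down
REPEAT 2 [
  -- iteration 1/2 --
  RT 60: heading 315 -> 255
  REPEAT 4 [
    -- iteration 1/4 --
    PD: pen down
    BK 14: (-6,-7) -> (-2.377,6.523) [heading=255, draw]
    FD 16: (-2.377,6.523) -> (-6.518,-8.932) [heading=255, draw]
    -- iteration 2/4 --
    PD: pen down
    BK 14: (-6.518,-8.932) -> (-2.894,4.591) [heading=255, draw]
    FD 16: (-2.894,4.591) -> (-7.035,-10.864) [heading=255, draw]
    -- iteration 3/4 --
    PD: pen down
    BK 14: (-7.035,-10.864) -> (-3.412,2.659) [heading=255, draw]
    FD 16: (-3.412,2.659) -> (-7.553,-12.796) [heading=255, draw]
    -- iteration 4/4 --
    PD: pen down
    BK 14: (-7.553,-12.796) -> (-3.929,0.727) [heading=255, draw]
    FD 16: (-3.929,0.727) -> (-8.071,-14.727) [heading=255, draw]
  ]
  -- iteration 2/2 --
  RT 60: heading 255 -> 195
  REPEAT 4 [
    -- iteration 1/4 --
    PD: pen down
    BK 14: (-8.071,-14.727) -> (5.452,-11.104) [heading=195, draw]
    FD 16: (5.452,-11.104) -> (-10.002,-15.245) [heading=195, draw]
    -- iteration 2/4 --
    PD: pen down
    BK 14: (-10.002,-15.245) -> (3.521,-11.622) [heading=195, draw]
    FD 16: (3.521,-11.622) -> (-11.934,-15.763) [heading=195, draw]
    -- iteration 3/4 --
    PD: pen down
    BK 14: (-11.934,-15.763) -> (1.589,-12.139) [heading=195, draw]
    FD 16: (1.589,-12.139) -> (-13.866,-16.28) [heading=195, draw]
    -- iteration 4/4 --
    PD: pen down
    BK 14: (-13.866,-16.28) -> (-0.343,-12.657) [heading=195, draw]
    FD 16: (-0.343,-12.657) -> (-15.798,-16.798) [heading=195, draw]
  ]
]
Final: pos=(-15.798,-16.798), heading=195, 16 segment(s) drawn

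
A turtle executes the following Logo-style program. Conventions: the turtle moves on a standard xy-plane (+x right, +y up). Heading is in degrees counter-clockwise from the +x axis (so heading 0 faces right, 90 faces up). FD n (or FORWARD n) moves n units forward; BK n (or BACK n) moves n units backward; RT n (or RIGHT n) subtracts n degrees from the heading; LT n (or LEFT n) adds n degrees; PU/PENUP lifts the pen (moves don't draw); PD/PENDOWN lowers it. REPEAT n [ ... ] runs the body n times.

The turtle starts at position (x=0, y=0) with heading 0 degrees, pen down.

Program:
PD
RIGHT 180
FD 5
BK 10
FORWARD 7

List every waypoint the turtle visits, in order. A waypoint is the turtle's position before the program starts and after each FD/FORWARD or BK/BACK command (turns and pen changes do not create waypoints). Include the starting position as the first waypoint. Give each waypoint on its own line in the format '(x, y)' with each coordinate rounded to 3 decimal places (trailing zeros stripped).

Executing turtle program step by step:
Start: pos=(0,0), heading=0, pen down
PD: pen down
RT 180: heading 0 -> 180
FD 5: (0,0) -> (-5,0) [heading=180, draw]
BK 10: (-5,0) -> (5,0) [heading=180, draw]
FD 7: (5,0) -> (-2,0) [heading=180, draw]
Final: pos=(-2,0), heading=180, 3 segment(s) drawn
Waypoints (4 total):
(0, 0)
(-5, 0)
(5, 0)
(-2, 0)

Answer: (0, 0)
(-5, 0)
(5, 0)
(-2, 0)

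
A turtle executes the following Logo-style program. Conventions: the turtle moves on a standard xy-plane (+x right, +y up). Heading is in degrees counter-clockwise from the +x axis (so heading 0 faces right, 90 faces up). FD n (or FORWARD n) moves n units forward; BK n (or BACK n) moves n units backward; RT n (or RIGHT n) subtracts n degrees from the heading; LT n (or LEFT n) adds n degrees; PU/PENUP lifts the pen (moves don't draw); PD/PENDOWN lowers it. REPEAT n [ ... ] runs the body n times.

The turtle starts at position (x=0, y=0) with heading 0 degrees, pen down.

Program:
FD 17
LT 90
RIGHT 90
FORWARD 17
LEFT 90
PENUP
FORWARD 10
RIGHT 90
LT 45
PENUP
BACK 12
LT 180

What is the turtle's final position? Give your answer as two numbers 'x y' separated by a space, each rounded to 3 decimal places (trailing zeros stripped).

Answer: 25.515 1.515

Derivation:
Executing turtle program step by step:
Start: pos=(0,0), heading=0, pen down
FD 17: (0,0) -> (17,0) [heading=0, draw]
LT 90: heading 0 -> 90
RT 90: heading 90 -> 0
FD 17: (17,0) -> (34,0) [heading=0, draw]
LT 90: heading 0 -> 90
PU: pen up
FD 10: (34,0) -> (34,10) [heading=90, move]
RT 90: heading 90 -> 0
LT 45: heading 0 -> 45
PU: pen up
BK 12: (34,10) -> (25.515,1.515) [heading=45, move]
LT 180: heading 45 -> 225
Final: pos=(25.515,1.515), heading=225, 2 segment(s) drawn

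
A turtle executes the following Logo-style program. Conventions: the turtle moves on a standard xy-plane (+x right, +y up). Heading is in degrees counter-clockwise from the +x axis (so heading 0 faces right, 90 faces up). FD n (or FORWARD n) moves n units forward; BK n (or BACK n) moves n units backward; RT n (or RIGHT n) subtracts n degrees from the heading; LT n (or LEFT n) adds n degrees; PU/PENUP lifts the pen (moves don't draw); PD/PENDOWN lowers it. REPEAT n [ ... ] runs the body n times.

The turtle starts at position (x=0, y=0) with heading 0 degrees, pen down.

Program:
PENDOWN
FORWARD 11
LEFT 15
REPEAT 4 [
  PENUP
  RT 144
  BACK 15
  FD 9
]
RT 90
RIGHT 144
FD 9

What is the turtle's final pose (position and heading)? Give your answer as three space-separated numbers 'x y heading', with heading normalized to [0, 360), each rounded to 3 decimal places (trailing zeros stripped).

Answer: 19.125 -7.14 285

Derivation:
Executing turtle program step by step:
Start: pos=(0,0), heading=0, pen down
PD: pen down
FD 11: (0,0) -> (11,0) [heading=0, draw]
LT 15: heading 0 -> 15
REPEAT 4 [
  -- iteration 1/4 --
  PU: pen up
  RT 144: heading 15 -> 231
  BK 15: (11,0) -> (20.44,11.657) [heading=231, move]
  FD 9: (20.44,11.657) -> (14.776,4.663) [heading=231, move]
  -- iteration 2/4 --
  PU: pen up
  RT 144: heading 231 -> 87
  BK 15: (14.776,4.663) -> (13.991,-10.317) [heading=87, move]
  FD 9: (13.991,-10.317) -> (14.462,-1.329) [heading=87, move]
  -- iteration 3/4 --
  PU: pen up
  RT 144: heading 87 -> 303
  BK 15: (14.462,-1.329) -> (6.292,11.251) [heading=303, move]
  FD 9: (6.292,11.251) -> (11.194,3.703) [heading=303, move]
  -- iteration 4/4 --
  PU: pen up
  RT 144: heading 303 -> 159
  BK 15: (11.194,3.703) -> (25.198,-1.672) [heading=159, move]
  FD 9: (25.198,-1.672) -> (16.796,1.553) [heading=159, move]
]
RT 90: heading 159 -> 69
RT 144: heading 69 -> 285
FD 9: (16.796,1.553) -> (19.125,-7.14) [heading=285, move]
Final: pos=(19.125,-7.14), heading=285, 1 segment(s) drawn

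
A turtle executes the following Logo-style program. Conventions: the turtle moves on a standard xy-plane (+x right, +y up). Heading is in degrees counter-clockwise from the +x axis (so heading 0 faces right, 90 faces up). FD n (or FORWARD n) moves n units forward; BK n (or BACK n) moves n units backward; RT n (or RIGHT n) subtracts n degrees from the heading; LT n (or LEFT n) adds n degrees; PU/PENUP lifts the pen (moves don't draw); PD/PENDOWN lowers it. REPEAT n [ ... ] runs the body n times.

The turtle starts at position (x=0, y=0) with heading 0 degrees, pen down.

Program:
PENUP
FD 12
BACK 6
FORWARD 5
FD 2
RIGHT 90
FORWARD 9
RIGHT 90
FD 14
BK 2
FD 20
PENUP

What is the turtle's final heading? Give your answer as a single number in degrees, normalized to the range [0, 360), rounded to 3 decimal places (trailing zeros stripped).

Executing turtle program step by step:
Start: pos=(0,0), heading=0, pen down
PU: pen up
FD 12: (0,0) -> (12,0) [heading=0, move]
BK 6: (12,0) -> (6,0) [heading=0, move]
FD 5: (6,0) -> (11,0) [heading=0, move]
FD 2: (11,0) -> (13,0) [heading=0, move]
RT 90: heading 0 -> 270
FD 9: (13,0) -> (13,-9) [heading=270, move]
RT 90: heading 270 -> 180
FD 14: (13,-9) -> (-1,-9) [heading=180, move]
BK 2: (-1,-9) -> (1,-9) [heading=180, move]
FD 20: (1,-9) -> (-19,-9) [heading=180, move]
PU: pen up
Final: pos=(-19,-9), heading=180, 0 segment(s) drawn

Answer: 180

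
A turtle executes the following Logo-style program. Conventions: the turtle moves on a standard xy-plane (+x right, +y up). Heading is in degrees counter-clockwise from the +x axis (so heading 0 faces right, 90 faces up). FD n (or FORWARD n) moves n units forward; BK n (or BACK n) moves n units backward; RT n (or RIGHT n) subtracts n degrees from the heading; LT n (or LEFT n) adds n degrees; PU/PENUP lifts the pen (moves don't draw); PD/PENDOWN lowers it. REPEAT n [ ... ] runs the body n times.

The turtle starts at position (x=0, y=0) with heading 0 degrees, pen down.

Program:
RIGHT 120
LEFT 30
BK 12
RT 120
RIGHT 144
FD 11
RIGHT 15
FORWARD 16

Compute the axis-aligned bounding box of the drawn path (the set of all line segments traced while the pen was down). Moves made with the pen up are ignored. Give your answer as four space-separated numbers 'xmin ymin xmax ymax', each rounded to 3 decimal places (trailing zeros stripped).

Answer: 0 0 26.743 13.15

Derivation:
Executing turtle program step by step:
Start: pos=(0,0), heading=0, pen down
RT 120: heading 0 -> 240
LT 30: heading 240 -> 270
BK 12: (0,0) -> (0,12) [heading=270, draw]
RT 120: heading 270 -> 150
RT 144: heading 150 -> 6
FD 11: (0,12) -> (10.94,13.15) [heading=6, draw]
RT 15: heading 6 -> 351
FD 16: (10.94,13.15) -> (26.743,10.647) [heading=351, draw]
Final: pos=(26.743,10.647), heading=351, 3 segment(s) drawn

Segment endpoints: x in {0, 0, 10.94, 26.743}, y in {0, 10.647, 12, 13.15}
xmin=0, ymin=0, xmax=26.743, ymax=13.15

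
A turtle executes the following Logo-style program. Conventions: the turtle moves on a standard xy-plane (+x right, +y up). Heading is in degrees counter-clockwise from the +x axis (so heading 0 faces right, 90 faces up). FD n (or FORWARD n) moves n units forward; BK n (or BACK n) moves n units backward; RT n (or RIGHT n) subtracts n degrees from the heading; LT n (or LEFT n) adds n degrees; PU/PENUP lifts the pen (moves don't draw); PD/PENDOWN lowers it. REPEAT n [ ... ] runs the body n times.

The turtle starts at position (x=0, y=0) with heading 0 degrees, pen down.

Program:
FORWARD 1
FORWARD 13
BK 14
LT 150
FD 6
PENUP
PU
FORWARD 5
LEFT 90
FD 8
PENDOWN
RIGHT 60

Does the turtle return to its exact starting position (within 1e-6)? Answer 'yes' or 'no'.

Executing turtle program step by step:
Start: pos=(0,0), heading=0, pen down
FD 1: (0,0) -> (1,0) [heading=0, draw]
FD 13: (1,0) -> (14,0) [heading=0, draw]
BK 14: (14,0) -> (0,0) [heading=0, draw]
LT 150: heading 0 -> 150
FD 6: (0,0) -> (-5.196,3) [heading=150, draw]
PU: pen up
PU: pen up
FD 5: (-5.196,3) -> (-9.526,5.5) [heading=150, move]
LT 90: heading 150 -> 240
FD 8: (-9.526,5.5) -> (-13.526,-1.428) [heading=240, move]
PD: pen down
RT 60: heading 240 -> 180
Final: pos=(-13.526,-1.428), heading=180, 4 segment(s) drawn

Start position: (0, 0)
Final position: (-13.526, -1.428)
Distance = 13.601; >= 1e-6 -> NOT closed

Answer: no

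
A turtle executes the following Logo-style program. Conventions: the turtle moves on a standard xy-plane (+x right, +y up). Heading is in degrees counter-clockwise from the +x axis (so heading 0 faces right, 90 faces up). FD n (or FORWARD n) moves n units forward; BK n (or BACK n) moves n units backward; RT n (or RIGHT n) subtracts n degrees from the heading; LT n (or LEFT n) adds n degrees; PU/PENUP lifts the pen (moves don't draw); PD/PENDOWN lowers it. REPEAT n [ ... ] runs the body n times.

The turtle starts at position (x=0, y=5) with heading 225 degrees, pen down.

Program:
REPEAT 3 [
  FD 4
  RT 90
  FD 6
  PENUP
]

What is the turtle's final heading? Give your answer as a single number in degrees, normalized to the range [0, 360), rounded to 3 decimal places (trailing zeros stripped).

Executing turtle program step by step:
Start: pos=(0,5), heading=225, pen down
REPEAT 3 [
  -- iteration 1/3 --
  FD 4: (0,5) -> (-2.828,2.172) [heading=225, draw]
  RT 90: heading 225 -> 135
  FD 6: (-2.828,2.172) -> (-7.071,6.414) [heading=135, draw]
  PU: pen up
  -- iteration 2/3 --
  FD 4: (-7.071,6.414) -> (-9.899,9.243) [heading=135, move]
  RT 90: heading 135 -> 45
  FD 6: (-9.899,9.243) -> (-5.657,13.485) [heading=45, move]
  PU: pen up
  -- iteration 3/3 --
  FD 4: (-5.657,13.485) -> (-2.828,16.314) [heading=45, move]
  RT 90: heading 45 -> 315
  FD 6: (-2.828,16.314) -> (1.414,12.071) [heading=315, move]
  PU: pen up
]
Final: pos=(1.414,12.071), heading=315, 2 segment(s) drawn

Answer: 315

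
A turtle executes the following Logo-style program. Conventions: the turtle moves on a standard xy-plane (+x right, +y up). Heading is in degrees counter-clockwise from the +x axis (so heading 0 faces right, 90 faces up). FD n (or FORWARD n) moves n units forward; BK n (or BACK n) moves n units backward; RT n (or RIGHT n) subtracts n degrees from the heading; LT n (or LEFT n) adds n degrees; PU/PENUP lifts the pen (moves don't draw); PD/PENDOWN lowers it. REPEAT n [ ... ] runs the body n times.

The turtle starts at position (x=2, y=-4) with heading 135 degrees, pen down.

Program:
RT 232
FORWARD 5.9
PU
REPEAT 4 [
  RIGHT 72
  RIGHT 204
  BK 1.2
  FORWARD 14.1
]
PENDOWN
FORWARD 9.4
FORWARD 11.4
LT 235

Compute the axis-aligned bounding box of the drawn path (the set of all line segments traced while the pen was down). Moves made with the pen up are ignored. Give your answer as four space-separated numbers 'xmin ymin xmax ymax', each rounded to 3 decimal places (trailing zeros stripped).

Answer: -10.998 -23.995 2 -4

Derivation:
Executing turtle program step by step:
Start: pos=(2,-4), heading=135, pen down
RT 232: heading 135 -> 263
FD 5.9: (2,-4) -> (1.281,-9.856) [heading=263, draw]
PU: pen up
REPEAT 4 [
  -- iteration 1/4 --
  RT 72: heading 263 -> 191
  RT 204: heading 191 -> 347
  BK 1.2: (1.281,-9.856) -> (0.112,-9.586) [heading=347, move]
  FD 14.1: (0.112,-9.586) -> (13.85,-12.758) [heading=347, move]
  -- iteration 2/4 --
  RT 72: heading 347 -> 275
  RT 204: heading 275 -> 71
  BK 1.2: (13.85,-12.758) -> (13.46,-13.893) [heading=71, move]
  FD 14.1: (13.46,-13.893) -> (18.05,-0.561) [heading=71, move]
  -- iteration 3/4 --
  RT 72: heading 71 -> 359
  RT 204: heading 359 -> 155
  BK 1.2: (18.05,-0.561) -> (19.138,-1.068) [heading=155, move]
  FD 14.1: (19.138,-1.068) -> (6.359,4.891) [heading=155, move]
  -- iteration 4/4 --
  RT 72: heading 155 -> 83
  RT 204: heading 83 -> 239
  BK 1.2: (6.359,4.891) -> (6.977,5.92) [heading=239, move]
  FD 14.1: (6.977,5.92) -> (-0.285,-6.166) [heading=239, move]
]
PD: pen down
FD 9.4: (-0.285,-6.166) -> (-5.127,-14.224) [heading=239, draw]
FD 11.4: (-5.127,-14.224) -> (-10.998,-23.995) [heading=239, draw]
LT 235: heading 239 -> 114
Final: pos=(-10.998,-23.995), heading=114, 3 segment(s) drawn

Segment endpoints: x in {-10.998, -5.127, -0.285, 1.281, 2}, y in {-23.995, -14.224, -9.856, -6.166, -4}
xmin=-10.998, ymin=-23.995, xmax=2, ymax=-4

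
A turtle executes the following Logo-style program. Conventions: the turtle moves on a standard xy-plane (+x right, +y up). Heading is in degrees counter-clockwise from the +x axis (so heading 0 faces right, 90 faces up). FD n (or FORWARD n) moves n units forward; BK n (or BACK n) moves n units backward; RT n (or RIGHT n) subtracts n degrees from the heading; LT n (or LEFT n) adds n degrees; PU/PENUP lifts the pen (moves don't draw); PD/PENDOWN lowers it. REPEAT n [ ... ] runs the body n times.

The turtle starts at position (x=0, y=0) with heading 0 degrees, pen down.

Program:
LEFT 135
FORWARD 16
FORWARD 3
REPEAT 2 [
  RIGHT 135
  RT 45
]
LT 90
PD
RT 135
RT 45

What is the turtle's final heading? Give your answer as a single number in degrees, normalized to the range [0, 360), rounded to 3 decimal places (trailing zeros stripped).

Executing turtle program step by step:
Start: pos=(0,0), heading=0, pen down
LT 135: heading 0 -> 135
FD 16: (0,0) -> (-11.314,11.314) [heading=135, draw]
FD 3: (-11.314,11.314) -> (-13.435,13.435) [heading=135, draw]
REPEAT 2 [
  -- iteration 1/2 --
  RT 135: heading 135 -> 0
  RT 45: heading 0 -> 315
  -- iteration 2/2 --
  RT 135: heading 315 -> 180
  RT 45: heading 180 -> 135
]
LT 90: heading 135 -> 225
PD: pen down
RT 135: heading 225 -> 90
RT 45: heading 90 -> 45
Final: pos=(-13.435,13.435), heading=45, 2 segment(s) drawn

Answer: 45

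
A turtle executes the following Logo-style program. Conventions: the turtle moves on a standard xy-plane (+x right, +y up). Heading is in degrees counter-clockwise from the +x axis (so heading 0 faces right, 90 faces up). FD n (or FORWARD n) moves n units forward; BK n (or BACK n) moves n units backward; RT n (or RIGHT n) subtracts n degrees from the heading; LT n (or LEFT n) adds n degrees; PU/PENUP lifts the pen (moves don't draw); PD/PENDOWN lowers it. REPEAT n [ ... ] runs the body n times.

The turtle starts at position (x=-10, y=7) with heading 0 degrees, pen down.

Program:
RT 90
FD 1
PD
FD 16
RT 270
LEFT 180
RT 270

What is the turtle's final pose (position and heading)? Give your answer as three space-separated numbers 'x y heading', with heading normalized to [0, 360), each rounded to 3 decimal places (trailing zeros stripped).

Executing turtle program step by step:
Start: pos=(-10,7), heading=0, pen down
RT 90: heading 0 -> 270
FD 1: (-10,7) -> (-10,6) [heading=270, draw]
PD: pen down
FD 16: (-10,6) -> (-10,-10) [heading=270, draw]
RT 270: heading 270 -> 0
LT 180: heading 0 -> 180
RT 270: heading 180 -> 270
Final: pos=(-10,-10), heading=270, 2 segment(s) drawn

Answer: -10 -10 270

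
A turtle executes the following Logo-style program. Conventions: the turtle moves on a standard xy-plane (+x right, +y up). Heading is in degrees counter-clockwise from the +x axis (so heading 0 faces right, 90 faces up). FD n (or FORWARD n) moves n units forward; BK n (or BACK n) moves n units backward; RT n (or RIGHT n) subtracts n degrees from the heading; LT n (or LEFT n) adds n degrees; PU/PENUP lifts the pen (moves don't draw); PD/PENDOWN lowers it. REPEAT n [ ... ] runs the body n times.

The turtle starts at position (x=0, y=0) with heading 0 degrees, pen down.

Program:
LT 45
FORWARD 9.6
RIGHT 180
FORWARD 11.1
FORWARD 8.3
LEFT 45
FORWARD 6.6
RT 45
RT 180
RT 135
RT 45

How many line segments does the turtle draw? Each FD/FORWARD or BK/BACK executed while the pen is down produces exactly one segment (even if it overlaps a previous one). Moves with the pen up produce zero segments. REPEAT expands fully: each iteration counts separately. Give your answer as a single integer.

Answer: 4

Derivation:
Executing turtle program step by step:
Start: pos=(0,0), heading=0, pen down
LT 45: heading 0 -> 45
FD 9.6: (0,0) -> (6.788,6.788) [heading=45, draw]
RT 180: heading 45 -> 225
FD 11.1: (6.788,6.788) -> (-1.061,-1.061) [heading=225, draw]
FD 8.3: (-1.061,-1.061) -> (-6.93,-6.93) [heading=225, draw]
LT 45: heading 225 -> 270
FD 6.6: (-6.93,-6.93) -> (-6.93,-13.53) [heading=270, draw]
RT 45: heading 270 -> 225
RT 180: heading 225 -> 45
RT 135: heading 45 -> 270
RT 45: heading 270 -> 225
Final: pos=(-6.93,-13.53), heading=225, 4 segment(s) drawn
Segments drawn: 4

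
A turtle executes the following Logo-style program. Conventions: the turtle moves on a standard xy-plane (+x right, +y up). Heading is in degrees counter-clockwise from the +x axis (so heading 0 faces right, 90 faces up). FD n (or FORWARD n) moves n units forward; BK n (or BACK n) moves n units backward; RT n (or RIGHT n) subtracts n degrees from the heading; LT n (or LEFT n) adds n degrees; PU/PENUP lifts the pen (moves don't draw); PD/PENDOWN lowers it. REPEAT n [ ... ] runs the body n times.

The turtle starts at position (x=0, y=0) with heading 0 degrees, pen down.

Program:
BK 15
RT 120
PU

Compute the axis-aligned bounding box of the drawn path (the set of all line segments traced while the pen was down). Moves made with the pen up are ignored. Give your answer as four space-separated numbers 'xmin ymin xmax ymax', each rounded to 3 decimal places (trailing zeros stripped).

Answer: -15 0 0 0

Derivation:
Executing turtle program step by step:
Start: pos=(0,0), heading=0, pen down
BK 15: (0,0) -> (-15,0) [heading=0, draw]
RT 120: heading 0 -> 240
PU: pen up
Final: pos=(-15,0), heading=240, 1 segment(s) drawn

Segment endpoints: x in {-15, 0}, y in {0}
xmin=-15, ymin=0, xmax=0, ymax=0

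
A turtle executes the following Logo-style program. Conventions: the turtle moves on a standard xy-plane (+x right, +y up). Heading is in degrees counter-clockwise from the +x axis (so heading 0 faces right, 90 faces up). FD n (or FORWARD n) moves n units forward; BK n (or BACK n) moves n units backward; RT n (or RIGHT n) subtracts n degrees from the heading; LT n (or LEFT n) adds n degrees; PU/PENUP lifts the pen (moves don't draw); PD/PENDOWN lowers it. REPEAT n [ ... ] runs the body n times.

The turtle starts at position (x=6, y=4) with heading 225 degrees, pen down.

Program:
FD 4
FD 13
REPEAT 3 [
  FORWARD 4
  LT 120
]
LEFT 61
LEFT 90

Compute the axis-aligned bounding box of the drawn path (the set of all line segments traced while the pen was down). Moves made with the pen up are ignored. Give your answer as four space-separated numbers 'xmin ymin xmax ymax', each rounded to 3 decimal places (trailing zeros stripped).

Executing turtle program step by step:
Start: pos=(6,4), heading=225, pen down
FD 4: (6,4) -> (3.172,1.172) [heading=225, draw]
FD 13: (3.172,1.172) -> (-6.021,-8.021) [heading=225, draw]
REPEAT 3 [
  -- iteration 1/3 --
  FD 4: (-6.021,-8.021) -> (-8.849,-10.849) [heading=225, draw]
  LT 120: heading 225 -> 345
  -- iteration 2/3 --
  FD 4: (-8.849,-10.849) -> (-4.986,-11.885) [heading=345, draw]
  LT 120: heading 345 -> 105
  -- iteration 3/3 --
  FD 4: (-4.986,-11.885) -> (-6.021,-8.021) [heading=105, draw]
  LT 120: heading 105 -> 225
]
LT 61: heading 225 -> 286
LT 90: heading 286 -> 16
Final: pos=(-6.021,-8.021), heading=16, 5 segment(s) drawn

Segment endpoints: x in {-8.849, -6.021, -6.021, -4.986, 3.172, 6}, y in {-11.885, -10.849, -8.021, -8.021, 1.172, 4}
xmin=-8.849, ymin=-11.885, xmax=6, ymax=4

Answer: -8.849 -11.885 6 4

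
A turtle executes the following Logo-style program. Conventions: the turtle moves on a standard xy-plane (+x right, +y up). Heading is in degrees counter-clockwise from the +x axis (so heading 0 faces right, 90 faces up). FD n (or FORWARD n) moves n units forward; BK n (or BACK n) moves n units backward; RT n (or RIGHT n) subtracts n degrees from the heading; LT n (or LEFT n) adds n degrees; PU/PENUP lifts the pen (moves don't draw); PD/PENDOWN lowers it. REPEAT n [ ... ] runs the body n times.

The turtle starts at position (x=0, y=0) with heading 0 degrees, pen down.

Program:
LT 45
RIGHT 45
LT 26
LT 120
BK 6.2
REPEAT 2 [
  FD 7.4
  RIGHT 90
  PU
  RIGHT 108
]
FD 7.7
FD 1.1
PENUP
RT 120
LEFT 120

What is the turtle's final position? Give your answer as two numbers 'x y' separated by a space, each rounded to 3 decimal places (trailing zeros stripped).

Answer: 0.551 3.109

Derivation:
Executing turtle program step by step:
Start: pos=(0,0), heading=0, pen down
LT 45: heading 0 -> 45
RT 45: heading 45 -> 0
LT 26: heading 0 -> 26
LT 120: heading 26 -> 146
BK 6.2: (0,0) -> (5.14,-3.467) [heading=146, draw]
REPEAT 2 [
  -- iteration 1/2 --
  FD 7.4: (5.14,-3.467) -> (-0.995,0.671) [heading=146, draw]
  RT 90: heading 146 -> 56
  PU: pen up
  RT 108: heading 56 -> 308
  -- iteration 2/2 --
  FD 7.4: (-0.995,0.671) -> (3.561,-5.16) [heading=308, move]
  RT 90: heading 308 -> 218
  PU: pen up
  RT 108: heading 218 -> 110
]
FD 7.7: (3.561,-5.16) -> (0.927,2.075) [heading=110, move]
FD 1.1: (0.927,2.075) -> (0.551,3.109) [heading=110, move]
PU: pen up
RT 120: heading 110 -> 350
LT 120: heading 350 -> 110
Final: pos=(0.551,3.109), heading=110, 2 segment(s) drawn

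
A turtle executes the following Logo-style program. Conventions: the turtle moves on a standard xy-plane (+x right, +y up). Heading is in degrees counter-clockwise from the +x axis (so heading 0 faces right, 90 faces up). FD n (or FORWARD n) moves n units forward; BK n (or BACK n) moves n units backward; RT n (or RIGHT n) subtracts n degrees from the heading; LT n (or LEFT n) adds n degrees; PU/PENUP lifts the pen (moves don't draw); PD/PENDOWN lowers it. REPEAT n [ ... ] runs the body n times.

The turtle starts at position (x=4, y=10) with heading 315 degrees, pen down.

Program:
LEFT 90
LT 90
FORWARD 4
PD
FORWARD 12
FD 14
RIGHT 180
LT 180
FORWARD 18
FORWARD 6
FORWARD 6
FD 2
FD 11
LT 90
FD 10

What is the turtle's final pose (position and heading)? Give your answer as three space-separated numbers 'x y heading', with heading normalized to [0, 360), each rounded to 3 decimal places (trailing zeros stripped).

Executing turtle program step by step:
Start: pos=(4,10), heading=315, pen down
LT 90: heading 315 -> 45
LT 90: heading 45 -> 135
FD 4: (4,10) -> (1.172,12.828) [heading=135, draw]
PD: pen down
FD 12: (1.172,12.828) -> (-7.314,21.314) [heading=135, draw]
FD 14: (-7.314,21.314) -> (-17.213,31.213) [heading=135, draw]
RT 180: heading 135 -> 315
LT 180: heading 315 -> 135
FD 18: (-17.213,31.213) -> (-29.941,43.941) [heading=135, draw]
FD 6: (-29.941,43.941) -> (-34.184,48.184) [heading=135, draw]
FD 6: (-34.184,48.184) -> (-38.426,52.426) [heading=135, draw]
FD 2: (-38.426,52.426) -> (-39.841,53.841) [heading=135, draw]
FD 11: (-39.841,53.841) -> (-47.619,61.619) [heading=135, draw]
LT 90: heading 135 -> 225
FD 10: (-47.619,61.619) -> (-54.69,54.548) [heading=225, draw]
Final: pos=(-54.69,54.548), heading=225, 9 segment(s) drawn

Answer: -54.69 54.548 225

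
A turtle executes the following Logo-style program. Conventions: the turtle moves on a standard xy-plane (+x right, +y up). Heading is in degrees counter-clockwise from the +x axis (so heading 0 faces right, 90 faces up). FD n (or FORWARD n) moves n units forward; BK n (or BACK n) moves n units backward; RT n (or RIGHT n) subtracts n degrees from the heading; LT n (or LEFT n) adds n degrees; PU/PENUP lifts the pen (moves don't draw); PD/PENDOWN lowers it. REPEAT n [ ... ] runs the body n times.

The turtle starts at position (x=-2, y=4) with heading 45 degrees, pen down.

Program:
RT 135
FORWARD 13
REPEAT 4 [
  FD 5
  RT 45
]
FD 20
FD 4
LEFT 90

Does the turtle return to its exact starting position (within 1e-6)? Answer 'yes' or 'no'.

Executing turtle program step by step:
Start: pos=(-2,4), heading=45, pen down
RT 135: heading 45 -> 270
FD 13: (-2,4) -> (-2,-9) [heading=270, draw]
REPEAT 4 [
  -- iteration 1/4 --
  FD 5: (-2,-9) -> (-2,-14) [heading=270, draw]
  RT 45: heading 270 -> 225
  -- iteration 2/4 --
  FD 5: (-2,-14) -> (-5.536,-17.536) [heading=225, draw]
  RT 45: heading 225 -> 180
  -- iteration 3/4 --
  FD 5: (-5.536,-17.536) -> (-10.536,-17.536) [heading=180, draw]
  RT 45: heading 180 -> 135
  -- iteration 4/4 --
  FD 5: (-10.536,-17.536) -> (-14.071,-14) [heading=135, draw]
  RT 45: heading 135 -> 90
]
FD 20: (-14.071,-14) -> (-14.071,6) [heading=90, draw]
FD 4: (-14.071,6) -> (-14.071,10) [heading=90, draw]
LT 90: heading 90 -> 180
Final: pos=(-14.071,10), heading=180, 7 segment(s) drawn

Start position: (-2, 4)
Final position: (-14.071, 10)
Distance = 13.48; >= 1e-6 -> NOT closed

Answer: no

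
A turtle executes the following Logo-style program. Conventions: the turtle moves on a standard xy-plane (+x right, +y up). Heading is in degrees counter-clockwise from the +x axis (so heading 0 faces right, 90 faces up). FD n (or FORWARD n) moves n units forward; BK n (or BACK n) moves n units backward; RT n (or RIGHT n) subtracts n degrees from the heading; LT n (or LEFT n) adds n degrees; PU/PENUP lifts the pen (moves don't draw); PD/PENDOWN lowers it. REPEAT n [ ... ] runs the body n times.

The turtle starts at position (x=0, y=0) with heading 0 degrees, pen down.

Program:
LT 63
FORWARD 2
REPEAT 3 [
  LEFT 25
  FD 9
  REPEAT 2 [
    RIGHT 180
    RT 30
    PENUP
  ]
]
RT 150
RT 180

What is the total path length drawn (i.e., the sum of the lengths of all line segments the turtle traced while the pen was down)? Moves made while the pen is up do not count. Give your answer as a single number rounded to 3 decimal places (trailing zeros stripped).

Executing turtle program step by step:
Start: pos=(0,0), heading=0, pen down
LT 63: heading 0 -> 63
FD 2: (0,0) -> (0.908,1.782) [heading=63, draw]
REPEAT 3 [
  -- iteration 1/3 --
  LT 25: heading 63 -> 88
  FD 9: (0.908,1.782) -> (1.222,10.777) [heading=88, draw]
  REPEAT 2 [
    -- iteration 1/2 --
    RT 180: heading 88 -> 268
    RT 30: heading 268 -> 238
    PU: pen up
    -- iteration 2/2 --
    RT 180: heading 238 -> 58
    RT 30: heading 58 -> 28
    PU: pen up
  ]
  -- iteration 2/3 --
  LT 25: heading 28 -> 53
  FD 9: (1.222,10.777) -> (6.638,17.964) [heading=53, move]
  REPEAT 2 [
    -- iteration 1/2 --
    RT 180: heading 53 -> 233
    RT 30: heading 233 -> 203
    PU: pen up
    -- iteration 2/2 --
    RT 180: heading 203 -> 23
    RT 30: heading 23 -> 353
    PU: pen up
  ]
  -- iteration 3/3 --
  LT 25: heading 353 -> 18
  FD 9: (6.638,17.964) -> (15.198,20.745) [heading=18, move]
  REPEAT 2 [
    -- iteration 1/2 --
    RT 180: heading 18 -> 198
    RT 30: heading 198 -> 168
    PU: pen up
    -- iteration 2/2 --
    RT 180: heading 168 -> 348
    RT 30: heading 348 -> 318
    PU: pen up
  ]
]
RT 150: heading 318 -> 168
RT 180: heading 168 -> 348
Final: pos=(15.198,20.745), heading=348, 2 segment(s) drawn

Segment lengths:
  seg 1: (0,0) -> (0.908,1.782), length = 2
  seg 2: (0.908,1.782) -> (1.222,10.777), length = 9
Total = 11

Answer: 11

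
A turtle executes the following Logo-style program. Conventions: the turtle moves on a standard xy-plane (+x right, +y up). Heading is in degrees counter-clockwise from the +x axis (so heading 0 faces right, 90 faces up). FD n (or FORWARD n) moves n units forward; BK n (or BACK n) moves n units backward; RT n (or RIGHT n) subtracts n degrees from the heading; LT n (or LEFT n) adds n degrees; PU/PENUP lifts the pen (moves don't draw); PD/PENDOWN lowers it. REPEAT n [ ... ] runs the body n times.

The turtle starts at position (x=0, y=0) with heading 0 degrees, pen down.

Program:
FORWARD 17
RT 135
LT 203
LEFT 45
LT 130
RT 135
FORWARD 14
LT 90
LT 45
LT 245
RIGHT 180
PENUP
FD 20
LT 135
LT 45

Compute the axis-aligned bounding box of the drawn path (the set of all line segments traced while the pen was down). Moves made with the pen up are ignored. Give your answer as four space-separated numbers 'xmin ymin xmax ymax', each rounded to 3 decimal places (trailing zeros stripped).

Executing turtle program step by step:
Start: pos=(0,0), heading=0, pen down
FD 17: (0,0) -> (17,0) [heading=0, draw]
RT 135: heading 0 -> 225
LT 203: heading 225 -> 68
LT 45: heading 68 -> 113
LT 130: heading 113 -> 243
RT 135: heading 243 -> 108
FD 14: (17,0) -> (12.674,13.315) [heading=108, draw]
LT 90: heading 108 -> 198
LT 45: heading 198 -> 243
LT 245: heading 243 -> 128
RT 180: heading 128 -> 308
PU: pen up
FD 20: (12.674,13.315) -> (24.987,-2.445) [heading=308, move]
LT 135: heading 308 -> 83
LT 45: heading 83 -> 128
Final: pos=(24.987,-2.445), heading=128, 2 segment(s) drawn

Segment endpoints: x in {0, 12.674, 17}, y in {0, 13.315}
xmin=0, ymin=0, xmax=17, ymax=13.315

Answer: 0 0 17 13.315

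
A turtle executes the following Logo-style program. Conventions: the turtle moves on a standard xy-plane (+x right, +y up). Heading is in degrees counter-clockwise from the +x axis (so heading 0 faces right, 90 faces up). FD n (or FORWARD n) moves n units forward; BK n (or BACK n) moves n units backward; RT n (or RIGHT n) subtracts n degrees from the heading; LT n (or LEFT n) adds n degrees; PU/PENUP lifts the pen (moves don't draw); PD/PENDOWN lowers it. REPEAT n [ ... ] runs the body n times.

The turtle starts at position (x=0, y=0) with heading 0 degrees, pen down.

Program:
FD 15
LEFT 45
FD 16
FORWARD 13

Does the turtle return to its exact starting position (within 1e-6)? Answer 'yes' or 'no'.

Answer: no

Derivation:
Executing turtle program step by step:
Start: pos=(0,0), heading=0, pen down
FD 15: (0,0) -> (15,0) [heading=0, draw]
LT 45: heading 0 -> 45
FD 16: (15,0) -> (26.314,11.314) [heading=45, draw]
FD 13: (26.314,11.314) -> (35.506,20.506) [heading=45, draw]
Final: pos=(35.506,20.506), heading=45, 3 segment(s) drawn

Start position: (0, 0)
Final position: (35.506, 20.506)
Distance = 41.002; >= 1e-6 -> NOT closed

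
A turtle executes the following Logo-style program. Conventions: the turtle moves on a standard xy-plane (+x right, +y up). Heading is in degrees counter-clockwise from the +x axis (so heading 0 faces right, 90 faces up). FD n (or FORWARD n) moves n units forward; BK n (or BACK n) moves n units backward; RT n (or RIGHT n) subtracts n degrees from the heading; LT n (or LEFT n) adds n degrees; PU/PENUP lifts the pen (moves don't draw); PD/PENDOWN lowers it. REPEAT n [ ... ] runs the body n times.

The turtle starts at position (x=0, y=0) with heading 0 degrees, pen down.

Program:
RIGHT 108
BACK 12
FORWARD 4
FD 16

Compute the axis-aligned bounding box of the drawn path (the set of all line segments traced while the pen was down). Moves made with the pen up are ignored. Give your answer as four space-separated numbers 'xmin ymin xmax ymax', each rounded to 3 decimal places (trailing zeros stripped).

Executing turtle program step by step:
Start: pos=(0,0), heading=0, pen down
RT 108: heading 0 -> 252
BK 12: (0,0) -> (3.708,11.413) [heading=252, draw]
FD 4: (3.708,11.413) -> (2.472,7.608) [heading=252, draw]
FD 16: (2.472,7.608) -> (-2.472,-7.608) [heading=252, draw]
Final: pos=(-2.472,-7.608), heading=252, 3 segment(s) drawn

Segment endpoints: x in {-2.472, 0, 2.472, 3.708}, y in {-7.608, 0, 7.608, 11.413}
xmin=-2.472, ymin=-7.608, xmax=3.708, ymax=11.413

Answer: -2.472 -7.608 3.708 11.413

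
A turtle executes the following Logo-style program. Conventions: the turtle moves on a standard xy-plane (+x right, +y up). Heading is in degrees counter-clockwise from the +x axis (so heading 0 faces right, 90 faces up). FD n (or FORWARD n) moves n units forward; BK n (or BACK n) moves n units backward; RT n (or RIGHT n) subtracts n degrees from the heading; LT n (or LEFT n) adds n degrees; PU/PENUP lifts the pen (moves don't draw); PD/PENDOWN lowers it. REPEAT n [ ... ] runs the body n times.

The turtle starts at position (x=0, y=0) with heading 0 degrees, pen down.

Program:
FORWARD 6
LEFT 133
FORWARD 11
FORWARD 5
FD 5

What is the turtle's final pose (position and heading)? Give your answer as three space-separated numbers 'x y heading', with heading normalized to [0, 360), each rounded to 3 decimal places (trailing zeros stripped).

Answer: -8.322 15.358 133

Derivation:
Executing turtle program step by step:
Start: pos=(0,0), heading=0, pen down
FD 6: (0,0) -> (6,0) [heading=0, draw]
LT 133: heading 0 -> 133
FD 11: (6,0) -> (-1.502,8.045) [heading=133, draw]
FD 5: (-1.502,8.045) -> (-4.912,11.702) [heading=133, draw]
FD 5: (-4.912,11.702) -> (-8.322,15.358) [heading=133, draw]
Final: pos=(-8.322,15.358), heading=133, 4 segment(s) drawn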